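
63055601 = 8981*7021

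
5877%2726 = 425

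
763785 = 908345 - 144560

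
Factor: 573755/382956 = 2^ ( - 2)*3^(-1)*5^1*13^2*47^( - 1)  =  845/564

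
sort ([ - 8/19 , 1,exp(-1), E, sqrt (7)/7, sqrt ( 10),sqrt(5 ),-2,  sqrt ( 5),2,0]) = [ - 2, - 8/19,  0, exp( - 1),  sqrt(7)/7,  1, 2, sqrt( 5 ),  sqrt( 5), E,  sqrt(10 )] 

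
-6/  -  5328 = 1/888= 0.00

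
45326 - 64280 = -18954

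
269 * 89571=24094599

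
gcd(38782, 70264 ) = 2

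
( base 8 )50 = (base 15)2A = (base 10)40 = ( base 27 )1d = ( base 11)37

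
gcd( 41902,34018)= 146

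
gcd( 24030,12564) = 18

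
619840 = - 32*( - 19370) 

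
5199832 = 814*6388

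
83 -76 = 7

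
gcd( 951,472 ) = 1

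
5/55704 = 5/55704 = 0.00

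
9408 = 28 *336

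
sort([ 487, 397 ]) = [397,487]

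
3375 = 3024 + 351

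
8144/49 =8144/49 = 166.20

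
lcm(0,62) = 0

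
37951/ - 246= -37951/246 = - 154.27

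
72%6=0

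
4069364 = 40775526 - 36706162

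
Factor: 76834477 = 487^1*157771^1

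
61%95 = 61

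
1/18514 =1/18514 =0.00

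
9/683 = 9/683 = 0.01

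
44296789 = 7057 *6277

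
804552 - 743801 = 60751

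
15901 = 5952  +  9949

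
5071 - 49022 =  - 43951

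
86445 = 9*9605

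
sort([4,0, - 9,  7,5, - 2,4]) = [ - 9, - 2, 0 , 4,4 , 5 , 7]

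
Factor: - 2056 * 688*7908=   -  11186087424 = - 2^9*3^1 * 43^1*257^1 *659^1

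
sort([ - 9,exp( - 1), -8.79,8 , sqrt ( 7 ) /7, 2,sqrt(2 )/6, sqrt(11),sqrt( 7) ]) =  [ - 9, - 8.79, sqrt( 2)/6,exp( - 1 ) , sqrt(7)/7, 2, sqrt( 7 ),  sqrt(11 ),8]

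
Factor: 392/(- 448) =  - 7/8 = - 2^( - 3) * 7^1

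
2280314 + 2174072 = 4454386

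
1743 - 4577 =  - 2834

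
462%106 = 38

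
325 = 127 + 198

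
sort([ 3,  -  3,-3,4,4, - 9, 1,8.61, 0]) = [-9 ,-3, - 3, 0,1,3,4,4,8.61]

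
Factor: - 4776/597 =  - 2^3 = - 8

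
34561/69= 500 + 61/69 = 500.88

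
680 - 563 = 117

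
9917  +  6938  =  16855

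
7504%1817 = 236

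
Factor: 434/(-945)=-2^1*3^(-3)*5^ ( - 1 )*31^1 = -62/135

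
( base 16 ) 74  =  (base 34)3E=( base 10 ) 116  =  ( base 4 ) 1310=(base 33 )3H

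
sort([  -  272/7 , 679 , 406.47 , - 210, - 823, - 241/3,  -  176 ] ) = [ - 823, - 210 , - 176 , - 241/3 , - 272/7,406.47, 679 ] 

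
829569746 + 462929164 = 1292498910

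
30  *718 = 21540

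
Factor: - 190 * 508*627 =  -2^3*3^1*5^1*11^1 * 19^2 * 127^1 = -60518040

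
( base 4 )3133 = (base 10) 223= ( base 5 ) 1343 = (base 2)11011111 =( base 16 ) df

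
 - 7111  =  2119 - 9230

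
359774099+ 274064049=633838148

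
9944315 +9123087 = 19067402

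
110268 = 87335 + 22933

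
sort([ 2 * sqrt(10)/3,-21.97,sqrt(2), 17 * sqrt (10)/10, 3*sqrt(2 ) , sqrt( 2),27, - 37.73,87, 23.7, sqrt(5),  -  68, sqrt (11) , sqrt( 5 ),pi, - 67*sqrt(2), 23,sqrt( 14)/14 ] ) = [ - 67*sqrt (2 ),  -  68,  -  37.73,-21.97, sqrt( 14)/14, sqrt(2 ),sqrt(2), 2*sqrt (10)/3, sqrt( 5 ), sqrt(5 ), pi, sqrt(11 ), 3 * sqrt(2 ), 17* sqrt(10)/10, 23, 23.7, 27,87]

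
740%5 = 0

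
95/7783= 95/7783 = 0.01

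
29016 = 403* 72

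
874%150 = 124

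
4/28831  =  4/28831 = 0.00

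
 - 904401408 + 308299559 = -596101849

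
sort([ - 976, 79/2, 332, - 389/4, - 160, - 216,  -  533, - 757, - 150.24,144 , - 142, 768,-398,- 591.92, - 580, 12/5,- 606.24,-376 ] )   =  [ - 976,-757,- 606.24 ,- 591.92, - 580,-533, - 398, -376,-216, - 160, - 150.24, - 142,-389/4,  12/5 , 79/2, 144, 332,768 ] 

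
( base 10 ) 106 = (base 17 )64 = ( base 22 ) 4i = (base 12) 8a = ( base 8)152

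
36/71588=9/17897 = 0.00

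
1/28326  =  1/28326 = 0.00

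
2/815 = 2/815=0.00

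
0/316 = 0 = 0.00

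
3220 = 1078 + 2142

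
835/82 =835/82 = 10.18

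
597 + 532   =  1129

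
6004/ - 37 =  - 163  +  27/37 = - 162.27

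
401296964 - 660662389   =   - 259365425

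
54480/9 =6053+1/3 = 6053.33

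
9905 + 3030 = 12935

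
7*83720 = 586040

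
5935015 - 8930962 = - 2995947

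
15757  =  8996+6761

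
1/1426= 1/1426 = 0.00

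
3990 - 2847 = 1143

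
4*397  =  1588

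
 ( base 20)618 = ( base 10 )2428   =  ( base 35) 1YD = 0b100101111100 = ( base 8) 4574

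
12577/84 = 149+61/84 = 149.73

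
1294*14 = 18116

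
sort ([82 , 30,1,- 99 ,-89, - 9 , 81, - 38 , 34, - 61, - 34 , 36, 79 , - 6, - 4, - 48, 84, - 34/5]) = [-99,-89, - 61, - 48, -38, -34, - 9,-34/5,-6,-4, 1,  30, 34, 36,  79  ,  81, 82, 84 ] 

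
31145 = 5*6229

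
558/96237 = 62/10693=0.01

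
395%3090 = 395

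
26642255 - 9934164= 16708091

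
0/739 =0 = 0.00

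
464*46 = 21344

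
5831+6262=12093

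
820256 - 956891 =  - 136635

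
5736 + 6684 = 12420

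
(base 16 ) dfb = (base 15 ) 10D9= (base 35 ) 2W9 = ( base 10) 3579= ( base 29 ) 47c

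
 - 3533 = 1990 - 5523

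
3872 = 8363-4491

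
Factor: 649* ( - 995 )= - 5^1 * 11^1 * 59^1*199^1 = - 645755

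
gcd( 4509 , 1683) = 9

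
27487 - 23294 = 4193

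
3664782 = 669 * 5478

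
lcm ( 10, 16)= 80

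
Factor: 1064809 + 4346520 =5411329 = 7^1*11^1*31^1 * 2267^1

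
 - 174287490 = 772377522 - 946665012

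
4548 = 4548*1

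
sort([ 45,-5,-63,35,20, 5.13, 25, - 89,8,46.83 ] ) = [ - 89, - 63, - 5,  5.13,  8, 20,25, 35, 45,46.83]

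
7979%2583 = 230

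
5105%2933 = 2172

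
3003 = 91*33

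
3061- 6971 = -3910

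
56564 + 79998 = 136562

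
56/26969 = 56/26969 = 0.00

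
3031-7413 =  - 4382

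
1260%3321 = 1260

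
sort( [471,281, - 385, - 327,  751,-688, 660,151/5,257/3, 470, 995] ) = [ - 688, - 385, - 327,151/5, 257/3,  281, 470, 471,660, 751,995] 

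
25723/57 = 451 + 16/57 = 451.28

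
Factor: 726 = 2^1*3^1*11^2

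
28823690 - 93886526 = - 65062836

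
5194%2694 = 2500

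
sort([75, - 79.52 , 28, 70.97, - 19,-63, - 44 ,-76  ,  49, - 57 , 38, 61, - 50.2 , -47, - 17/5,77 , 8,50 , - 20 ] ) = [ - 79.52, - 76 , - 63, - 57, - 50.2, - 47,-44, - 20, - 19, - 17/5 , 8 , 28, 38,49, 50 , 61,  70.97, 75, 77 ]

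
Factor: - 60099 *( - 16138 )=2^1*3^1 * 13^1*23^1*67^1 * 8069^1 =969877662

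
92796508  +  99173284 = 191969792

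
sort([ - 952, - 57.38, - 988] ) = [  -  988, - 952 , - 57.38] 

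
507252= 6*84542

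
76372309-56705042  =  19667267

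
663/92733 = 221/30911 = 0.01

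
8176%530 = 226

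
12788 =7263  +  5525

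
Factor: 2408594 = 2^1*17^1*70841^1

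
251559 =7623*33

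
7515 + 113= 7628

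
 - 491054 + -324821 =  - 815875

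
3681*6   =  22086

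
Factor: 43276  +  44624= 87900= 2^2*3^1*5^2*293^1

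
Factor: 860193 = 3^3*31859^1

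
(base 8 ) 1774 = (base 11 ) 848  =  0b1111111100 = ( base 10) 1020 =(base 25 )1fk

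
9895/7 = 9895/7= 1413.57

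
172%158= 14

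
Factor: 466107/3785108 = 2^( - 2 )*3^1 *127^( - 1 )*251^1*619^1  *7451^ ( - 1) 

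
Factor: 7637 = 7^1*1091^1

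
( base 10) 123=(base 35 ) 3i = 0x7b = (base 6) 323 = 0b1111011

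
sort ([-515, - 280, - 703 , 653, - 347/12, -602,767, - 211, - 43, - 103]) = [-703 , - 602 , - 515, - 280, - 211,-103,-43, - 347/12,653,767] 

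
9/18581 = 9/18581 = 0.00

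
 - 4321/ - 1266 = 3+ 523/1266 =3.41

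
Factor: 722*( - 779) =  - 2^1 * 19^3*41^1 = - 562438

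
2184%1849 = 335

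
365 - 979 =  - 614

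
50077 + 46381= 96458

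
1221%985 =236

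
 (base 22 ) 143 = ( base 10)575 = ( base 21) 168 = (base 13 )353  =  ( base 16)23f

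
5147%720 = 107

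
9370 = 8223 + 1147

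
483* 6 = 2898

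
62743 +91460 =154203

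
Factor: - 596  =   - 2^2*149^1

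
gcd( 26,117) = 13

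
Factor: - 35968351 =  - 151^1*238201^1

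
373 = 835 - 462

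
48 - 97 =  - 49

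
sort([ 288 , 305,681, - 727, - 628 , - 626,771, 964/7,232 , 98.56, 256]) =[ - 727,-628, - 626,98.56, 964/7,232, 256,  288, 305,681,771]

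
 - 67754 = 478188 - 545942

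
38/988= 1/26 = 0.04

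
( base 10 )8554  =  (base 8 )20552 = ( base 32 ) 8BA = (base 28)ape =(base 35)6YE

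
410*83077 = 34061570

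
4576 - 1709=2867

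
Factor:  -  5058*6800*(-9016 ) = 2^8*3^2*5^2 *7^2*17^1*23^1*281^1 = 310099910400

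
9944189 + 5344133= 15288322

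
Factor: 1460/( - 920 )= -2^(- 1 )*23^( - 1 ) * 73^1  =  - 73/46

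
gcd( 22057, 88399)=1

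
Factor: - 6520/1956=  - 2^1*3^( -1)*5^1  =  - 10/3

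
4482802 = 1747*2566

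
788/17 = 788/17 = 46.35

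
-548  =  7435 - 7983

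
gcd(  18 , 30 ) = 6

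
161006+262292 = 423298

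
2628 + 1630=4258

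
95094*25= 2377350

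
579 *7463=4321077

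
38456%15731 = 6994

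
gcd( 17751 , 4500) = 3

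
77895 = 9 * 8655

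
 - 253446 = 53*(- 4782)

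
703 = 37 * 19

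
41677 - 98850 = - 57173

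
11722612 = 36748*319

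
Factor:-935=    - 5^1* 11^1*17^1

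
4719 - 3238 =1481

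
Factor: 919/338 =2^ ( -1)*13^ ( - 2)*919^1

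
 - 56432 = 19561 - 75993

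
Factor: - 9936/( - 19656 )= 46/91=2^1*7^( - 1)*13^( - 1) *23^1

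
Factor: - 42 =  - 2^1 * 3^1 * 7^1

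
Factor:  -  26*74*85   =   - 2^2*5^1*13^1*17^1*37^1 = -163540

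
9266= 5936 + 3330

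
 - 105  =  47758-47863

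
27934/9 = 27934/9 = 3103.78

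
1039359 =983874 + 55485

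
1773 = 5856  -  4083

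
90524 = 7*12932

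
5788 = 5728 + 60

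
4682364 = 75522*62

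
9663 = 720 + 8943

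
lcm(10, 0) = 0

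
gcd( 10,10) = 10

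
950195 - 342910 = 607285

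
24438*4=97752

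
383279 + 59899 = 443178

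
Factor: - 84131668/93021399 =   -  2^2*3^( - 3)*17^(-1 )*29^1*202661^(-1)*725273^1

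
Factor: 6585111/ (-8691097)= - 3^3 * 13^1*17^(  -  3) * 29^( - 1)*61^ ( - 1) * 73^1*257^1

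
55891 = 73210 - 17319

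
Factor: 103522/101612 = 271/266=   2^( - 1)*7^( - 1)*19^(-1) * 271^1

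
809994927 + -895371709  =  -85376782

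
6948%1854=1386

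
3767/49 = 76+ 43/49 = 76.88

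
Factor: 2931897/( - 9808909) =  - 3^1*11^( - 1 )*199^(-1)*4481^( - 1 )*977299^1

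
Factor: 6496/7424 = 2^ ( - 3)*7^1  =  7/8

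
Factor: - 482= -2^1*241^1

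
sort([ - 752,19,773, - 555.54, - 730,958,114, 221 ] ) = [ - 752,-730, - 555.54,  19,  114,221 , 773,958 ] 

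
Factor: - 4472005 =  -5^1*23^1*37^1*1051^1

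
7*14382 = 100674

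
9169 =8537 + 632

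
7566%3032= 1502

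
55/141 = 55/141 = 0.39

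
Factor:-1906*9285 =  -17697210 = - 2^1 * 3^1 * 5^1*619^1* 953^1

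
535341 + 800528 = 1335869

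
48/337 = 48/337=   0.14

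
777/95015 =777/95015=0.01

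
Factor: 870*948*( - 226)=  - 2^4*3^2 * 5^1* 29^1*79^1*113^1 =- 186395760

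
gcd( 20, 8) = 4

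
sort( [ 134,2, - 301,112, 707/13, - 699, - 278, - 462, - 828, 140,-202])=[  -  828, - 699,-462,-301, - 278, -202, 2, 707/13,112, 134, 140]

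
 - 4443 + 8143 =3700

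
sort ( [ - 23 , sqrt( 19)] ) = [ - 23, sqrt (19 ) ]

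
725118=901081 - 175963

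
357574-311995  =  45579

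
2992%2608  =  384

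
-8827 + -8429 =-17256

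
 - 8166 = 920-9086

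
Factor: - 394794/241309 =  - 2^1*3^4*29^(-1)*  53^(  -  1)*157^ ( - 1)*2437^1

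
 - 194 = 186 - 380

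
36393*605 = 22017765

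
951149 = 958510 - 7361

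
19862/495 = 19862/495 = 40.13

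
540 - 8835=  - 8295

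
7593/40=189+33/40  =  189.82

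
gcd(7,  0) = 7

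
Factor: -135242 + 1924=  - 133318 = -2^1 * 191^1*349^1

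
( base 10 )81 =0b1010001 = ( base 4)1101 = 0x51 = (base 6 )213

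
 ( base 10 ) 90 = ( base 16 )5A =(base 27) 39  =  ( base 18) 50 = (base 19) 4e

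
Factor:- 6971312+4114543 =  - 2856769 = -  151^1*18919^1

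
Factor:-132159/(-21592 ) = 2^( - 3) * 3^1 *2699^(-1 ) * 44053^1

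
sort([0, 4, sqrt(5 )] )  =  [ 0,sqrt( 5 ),4] 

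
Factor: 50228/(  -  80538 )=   -  58/93 = - 2^1*3^ ( - 1)*29^1*31^( - 1)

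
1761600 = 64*27525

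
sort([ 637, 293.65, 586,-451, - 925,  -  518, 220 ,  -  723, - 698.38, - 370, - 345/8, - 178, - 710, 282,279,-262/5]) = [-925, - 723, - 710, - 698.38 , - 518, - 451,-370 , - 178,-262/5,-345/8, 220, 279, 282, 293.65, 586,637]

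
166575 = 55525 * 3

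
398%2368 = 398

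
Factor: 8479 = 61^1 * 139^1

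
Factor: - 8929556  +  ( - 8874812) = -17804368 =- 2^4*19^1*58567^1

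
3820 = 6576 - 2756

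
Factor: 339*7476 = 2534364  =  2^2*3^2* 7^1*89^1*113^1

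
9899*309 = 3058791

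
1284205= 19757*65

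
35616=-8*( - 4452) 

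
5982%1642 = 1056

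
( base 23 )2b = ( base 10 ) 57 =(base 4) 321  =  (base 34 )1N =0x39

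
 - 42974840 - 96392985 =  - 139367825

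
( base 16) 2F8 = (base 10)760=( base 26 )136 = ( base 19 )220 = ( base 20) 1I0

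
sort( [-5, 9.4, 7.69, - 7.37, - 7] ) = [-7.37, - 7, - 5 , 7.69, 9.4 ]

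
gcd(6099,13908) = 57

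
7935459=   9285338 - 1349879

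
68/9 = 7 + 5/9 = 7.56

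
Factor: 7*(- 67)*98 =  - 45962  =  - 2^1*7^3*67^1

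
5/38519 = 5/38519 = 0.00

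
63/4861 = 63/4861  =  0.01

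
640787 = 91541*7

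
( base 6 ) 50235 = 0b1100110101111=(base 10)6575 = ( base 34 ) 5ND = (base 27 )90e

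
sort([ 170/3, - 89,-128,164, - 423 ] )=[ - 423 ,-128 , - 89,170/3,164 ] 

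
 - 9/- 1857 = 3/619 = 0.00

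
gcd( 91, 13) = 13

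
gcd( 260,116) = 4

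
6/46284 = 1/7714 =0.00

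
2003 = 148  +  1855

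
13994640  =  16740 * 836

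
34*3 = 102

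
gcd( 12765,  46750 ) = 5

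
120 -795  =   - 675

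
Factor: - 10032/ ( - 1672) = 6 = 2^1*3^1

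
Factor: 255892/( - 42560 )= -481/80= - 2^( - 4 )*5^(  -  1) * 13^1*37^1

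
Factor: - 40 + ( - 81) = - 11^2 = - 121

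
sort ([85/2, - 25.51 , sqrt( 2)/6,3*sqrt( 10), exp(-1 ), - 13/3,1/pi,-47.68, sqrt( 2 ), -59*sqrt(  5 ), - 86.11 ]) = [ - 59*sqrt(5),-86.11,  -  47.68  ,-25.51, -13/3, sqrt(2) /6, 1/pi, exp(  -  1 ) , sqrt( 2),3*sqrt( 10), 85/2]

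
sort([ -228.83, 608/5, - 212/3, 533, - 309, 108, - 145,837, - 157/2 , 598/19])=[ - 309, - 228.83, - 145 , - 157/2, - 212/3 , 598/19,108,608/5, 533 , 837]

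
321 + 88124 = 88445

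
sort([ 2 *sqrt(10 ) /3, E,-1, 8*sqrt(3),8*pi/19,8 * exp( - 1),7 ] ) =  [-1 , 8 * pi/19 , 2 * sqrt (10) /3,E, 8 * exp(-1 ),7  ,  8*sqrt(3)]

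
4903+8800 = 13703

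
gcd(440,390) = 10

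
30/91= 30/91= 0.33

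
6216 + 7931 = 14147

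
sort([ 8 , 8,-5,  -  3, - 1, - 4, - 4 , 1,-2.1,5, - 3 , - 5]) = [ -5,-5, - 4, - 4,-3,-3 , - 2.1 ,  -  1, 1,5,  8,8] 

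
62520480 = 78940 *792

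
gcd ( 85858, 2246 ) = 2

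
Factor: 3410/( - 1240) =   -  11/4  =  - 2^( - 2)*11^1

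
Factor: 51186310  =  2^1*5^1*7^1*731233^1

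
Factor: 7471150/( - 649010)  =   - 5^1*64901^( - 1 )*149423^1 = -747115/64901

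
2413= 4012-1599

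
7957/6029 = 7957/6029 = 1.32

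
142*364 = 51688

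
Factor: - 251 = -251^1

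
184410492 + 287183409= 471593901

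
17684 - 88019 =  - 70335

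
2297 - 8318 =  - 6021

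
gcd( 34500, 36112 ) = 4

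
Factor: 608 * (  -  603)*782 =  - 286699968=   - 2^6*3^2*17^1*19^1*23^1*67^1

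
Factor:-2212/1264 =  - 7/4  =  -2^ ( - 2)*7^1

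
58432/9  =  58432/9 = 6492.44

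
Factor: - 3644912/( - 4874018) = 2^3*157^1 *1451^1*2437009^(  -  1) = 1822456/2437009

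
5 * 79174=395870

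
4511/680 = 4511/680 = 6.63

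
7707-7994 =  - 287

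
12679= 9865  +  2814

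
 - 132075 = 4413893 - 4545968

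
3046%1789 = 1257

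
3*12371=37113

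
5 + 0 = 5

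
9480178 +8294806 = 17774984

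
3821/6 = 3821/6 = 636.83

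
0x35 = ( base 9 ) 58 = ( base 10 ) 53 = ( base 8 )65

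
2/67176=1/33588 = 0.00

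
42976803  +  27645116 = 70621919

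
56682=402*141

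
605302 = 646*937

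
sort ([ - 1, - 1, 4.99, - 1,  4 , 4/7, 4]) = [ - 1,- 1,-1, 4/7, 4, 4,4.99 ]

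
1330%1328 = 2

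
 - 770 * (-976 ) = 751520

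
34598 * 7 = 242186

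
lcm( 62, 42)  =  1302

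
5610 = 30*187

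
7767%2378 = 633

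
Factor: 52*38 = 1976  =  2^3 *13^1*19^1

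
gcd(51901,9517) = 1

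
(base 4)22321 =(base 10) 697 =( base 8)1271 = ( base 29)O1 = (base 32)LP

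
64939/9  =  64939/9 = 7215.44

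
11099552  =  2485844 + 8613708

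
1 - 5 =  - 4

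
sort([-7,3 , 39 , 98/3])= [ - 7,  3,98/3,39]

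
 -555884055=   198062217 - 753946272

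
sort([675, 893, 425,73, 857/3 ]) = [ 73,857/3, 425,675, 893 ] 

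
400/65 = 80/13 = 6.15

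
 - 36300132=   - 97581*372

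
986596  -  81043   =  905553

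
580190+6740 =586930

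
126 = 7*18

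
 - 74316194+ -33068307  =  -107384501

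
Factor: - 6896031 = -3^1*19^1  *337^1* 359^1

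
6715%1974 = 793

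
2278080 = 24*94920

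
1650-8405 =  -  6755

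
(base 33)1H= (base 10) 50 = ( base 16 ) 32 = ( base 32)1I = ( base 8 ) 62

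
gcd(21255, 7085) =7085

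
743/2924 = 743/2924 = 0.25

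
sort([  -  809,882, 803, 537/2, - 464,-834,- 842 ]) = [ - 842,  -  834, - 809, - 464,537/2,803,882]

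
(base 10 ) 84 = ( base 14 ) 60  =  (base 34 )2g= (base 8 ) 124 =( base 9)103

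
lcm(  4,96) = 96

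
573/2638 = 573/2638 = 0.22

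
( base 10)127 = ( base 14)91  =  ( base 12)a7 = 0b1111111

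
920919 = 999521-78602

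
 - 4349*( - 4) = 17396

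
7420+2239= 9659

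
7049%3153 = 743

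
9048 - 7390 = 1658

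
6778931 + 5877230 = 12656161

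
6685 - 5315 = 1370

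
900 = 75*12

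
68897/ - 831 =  - 68897/831 = - 82.91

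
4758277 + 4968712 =9726989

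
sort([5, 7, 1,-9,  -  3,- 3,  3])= [-9, - 3,-3,  1, 3,5, 7 ] 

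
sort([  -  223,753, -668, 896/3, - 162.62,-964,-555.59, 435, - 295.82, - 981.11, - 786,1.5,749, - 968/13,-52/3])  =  [ - 981.11, - 964,-786,  -  668, - 555.59, - 295.82 , - 223, - 162.62, - 968/13, -52/3, 1.5  ,  896/3,435,  749 , 753] 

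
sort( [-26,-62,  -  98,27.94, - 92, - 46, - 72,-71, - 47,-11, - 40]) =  [ - 98, - 92,-72, - 71, - 62,-47, - 46, - 40,  -  26,-11,27.94]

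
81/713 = 81/713 = 0.11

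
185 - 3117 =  - 2932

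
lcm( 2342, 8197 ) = 16394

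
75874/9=8430 + 4/9 = 8430.44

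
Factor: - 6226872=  - 2^3*3^1*259453^1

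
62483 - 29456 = 33027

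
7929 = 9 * 881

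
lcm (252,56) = 504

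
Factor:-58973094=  - 2^1*3^2*3276283^1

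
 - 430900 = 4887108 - 5318008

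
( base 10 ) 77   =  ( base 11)70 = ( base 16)4d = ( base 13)5c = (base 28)2l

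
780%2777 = 780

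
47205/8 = 47205/8 = 5900.62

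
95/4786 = 95/4786 = 0.02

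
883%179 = 167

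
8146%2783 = 2580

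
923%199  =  127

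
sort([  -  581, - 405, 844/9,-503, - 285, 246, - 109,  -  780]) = [- 780, - 581, - 503,-405, - 285 ,-109, 844/9,246] 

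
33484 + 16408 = 49892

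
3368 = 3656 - 288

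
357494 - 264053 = 93441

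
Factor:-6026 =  - 2^1*23^1* 131^1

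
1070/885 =1 + 37/177 = 1.21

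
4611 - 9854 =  - 5243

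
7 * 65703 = 459921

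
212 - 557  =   - 345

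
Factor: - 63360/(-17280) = 11/3 = 3^( - 1)*11^1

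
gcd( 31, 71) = 1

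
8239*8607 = 70913073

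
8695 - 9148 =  - 453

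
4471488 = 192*23289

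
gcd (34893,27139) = 3877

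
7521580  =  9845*764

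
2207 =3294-1087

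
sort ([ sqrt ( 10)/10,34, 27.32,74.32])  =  [ sqrt ( 10)/10,27.32,34,74.32 ] 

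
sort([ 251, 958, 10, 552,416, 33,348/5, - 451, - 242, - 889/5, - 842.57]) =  [ - 842.57  ,- 451, - 242,-889/5,10,33,348/5, 251,416,552,958]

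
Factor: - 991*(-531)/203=3^2*7^ ( - 1)*29^( - 1) * 59^1*991^1= 526221/203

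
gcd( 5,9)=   1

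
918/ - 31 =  - 918/31 = - 29.61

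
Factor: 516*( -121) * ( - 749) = 46764564 = 2^2*3^1*7^1*11^2*43^1*107^1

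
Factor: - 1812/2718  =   - 2/3  =  - 2^1*3^(-1 )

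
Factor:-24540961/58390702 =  -2^( - 1) *53^1 * 67^1*97^(- 1)*491^(  -  1)*613^( -1)*6911^1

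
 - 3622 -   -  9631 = 6009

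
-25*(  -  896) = 22400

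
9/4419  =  1/491 = 0.00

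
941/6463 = 941/6463=0.15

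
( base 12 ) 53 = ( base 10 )63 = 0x3F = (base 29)25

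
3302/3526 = 1651/1763 = 0.94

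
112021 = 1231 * 91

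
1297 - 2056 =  - 759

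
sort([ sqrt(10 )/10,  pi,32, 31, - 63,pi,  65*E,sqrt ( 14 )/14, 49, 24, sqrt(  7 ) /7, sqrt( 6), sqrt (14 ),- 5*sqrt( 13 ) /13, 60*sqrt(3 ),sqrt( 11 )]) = [ - 63,-5*sqrt(13 )/13, sqrt( 14 ) /14, sqrt(10 )/10,  sqrt(7)/7 , sqrt(6), pi, pi,sqrt( 11 ), sqrt(14),24,  31, 32,49, 60 * sqrt (3),65*E]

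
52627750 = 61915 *850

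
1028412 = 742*1386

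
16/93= 16/93 = 0.17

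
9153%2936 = 345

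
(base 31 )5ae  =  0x1409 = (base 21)BD5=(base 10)5129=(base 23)9g0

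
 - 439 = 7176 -7615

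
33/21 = 1 + 4/7 = 1.57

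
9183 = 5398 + 3785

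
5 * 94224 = 471120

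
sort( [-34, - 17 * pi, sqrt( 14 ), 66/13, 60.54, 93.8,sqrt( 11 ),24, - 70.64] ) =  [ - 70.64 , - 17*pi, - 34, sqrt( 11 ), sqrt( 14 ), 66/13 , 24,60.54,  93.8]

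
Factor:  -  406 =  - 2^1*7^1*29^1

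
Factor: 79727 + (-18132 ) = 61595 = 5^1 * 97^1*127^1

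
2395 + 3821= 6216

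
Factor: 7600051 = 23^1*61^1*5417^1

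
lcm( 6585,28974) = 144870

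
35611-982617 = - 947006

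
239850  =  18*13325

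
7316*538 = 3936008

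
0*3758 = 0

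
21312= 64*333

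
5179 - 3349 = 1830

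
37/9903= 37/9903=0.00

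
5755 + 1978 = 7733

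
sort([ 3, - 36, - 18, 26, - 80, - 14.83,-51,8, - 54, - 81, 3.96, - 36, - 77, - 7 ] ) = [ - 81, - 80, - 77, - 54, - 51, -36, - 36, - 18, - 14.83, - 7,3, 3.96,8,26]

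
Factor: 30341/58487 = 11^( - 1)*13^( - 1 )*409^( - 1)*30341^1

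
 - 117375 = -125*939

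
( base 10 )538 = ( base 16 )21a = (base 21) 14d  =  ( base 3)201221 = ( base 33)ga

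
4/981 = 4/981 = 0.00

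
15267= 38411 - 23144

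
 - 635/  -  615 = 1 + 4/123=1.03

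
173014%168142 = 4872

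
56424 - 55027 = 1397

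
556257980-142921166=413336814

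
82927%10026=2719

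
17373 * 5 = 86865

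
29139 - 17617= 11522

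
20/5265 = 4/1053 = 0.00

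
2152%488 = 200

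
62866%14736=3922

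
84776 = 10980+73796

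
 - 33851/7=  - 4836 + 1/7 = - 4835.86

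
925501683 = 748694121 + 176807562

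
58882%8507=7840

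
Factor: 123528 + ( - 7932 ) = 115596 = 2^2 * 3^2 * 13^2 *19^1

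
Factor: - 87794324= - 2^2*17^1*383^1 * 3371^1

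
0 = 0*1056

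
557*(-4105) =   -  2286485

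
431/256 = 1 + 175/256 = 1.68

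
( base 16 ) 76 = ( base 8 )166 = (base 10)118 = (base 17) 6G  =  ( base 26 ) 4e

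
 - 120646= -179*674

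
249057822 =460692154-211634332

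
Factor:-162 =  - 2^1*3^4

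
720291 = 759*949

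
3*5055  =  15165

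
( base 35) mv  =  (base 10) 801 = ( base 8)1441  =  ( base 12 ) 569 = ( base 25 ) 171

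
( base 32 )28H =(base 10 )2321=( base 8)4421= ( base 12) 1415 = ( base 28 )2qp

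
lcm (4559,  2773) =268981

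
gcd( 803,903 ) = 1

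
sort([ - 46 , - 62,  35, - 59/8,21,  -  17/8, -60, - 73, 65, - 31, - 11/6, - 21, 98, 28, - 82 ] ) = [ - 82, - 73,-62,  -  60, - 46 , - 31, - 21, - 59/8, - 17/8,-11/6, 21,28, 35, 65,98]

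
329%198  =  131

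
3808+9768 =13576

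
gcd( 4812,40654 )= 2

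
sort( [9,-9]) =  [-9, 9]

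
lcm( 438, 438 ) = 438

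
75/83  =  75/83 = 0.90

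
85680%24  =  0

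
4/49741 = 4/49741 = 0.00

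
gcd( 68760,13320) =360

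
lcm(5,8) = 40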